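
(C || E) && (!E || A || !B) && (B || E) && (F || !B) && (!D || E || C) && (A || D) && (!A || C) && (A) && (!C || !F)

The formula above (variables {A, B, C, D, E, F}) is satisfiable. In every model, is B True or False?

Suppose B = true.
The clause (F) is unit, so F = true.
The clause (A) is unit, so A = true.
The clause (C) is unit, so C = true.
But (!C) is also a unit clause — contradiction.
So every satisfying assignment has B = False.

False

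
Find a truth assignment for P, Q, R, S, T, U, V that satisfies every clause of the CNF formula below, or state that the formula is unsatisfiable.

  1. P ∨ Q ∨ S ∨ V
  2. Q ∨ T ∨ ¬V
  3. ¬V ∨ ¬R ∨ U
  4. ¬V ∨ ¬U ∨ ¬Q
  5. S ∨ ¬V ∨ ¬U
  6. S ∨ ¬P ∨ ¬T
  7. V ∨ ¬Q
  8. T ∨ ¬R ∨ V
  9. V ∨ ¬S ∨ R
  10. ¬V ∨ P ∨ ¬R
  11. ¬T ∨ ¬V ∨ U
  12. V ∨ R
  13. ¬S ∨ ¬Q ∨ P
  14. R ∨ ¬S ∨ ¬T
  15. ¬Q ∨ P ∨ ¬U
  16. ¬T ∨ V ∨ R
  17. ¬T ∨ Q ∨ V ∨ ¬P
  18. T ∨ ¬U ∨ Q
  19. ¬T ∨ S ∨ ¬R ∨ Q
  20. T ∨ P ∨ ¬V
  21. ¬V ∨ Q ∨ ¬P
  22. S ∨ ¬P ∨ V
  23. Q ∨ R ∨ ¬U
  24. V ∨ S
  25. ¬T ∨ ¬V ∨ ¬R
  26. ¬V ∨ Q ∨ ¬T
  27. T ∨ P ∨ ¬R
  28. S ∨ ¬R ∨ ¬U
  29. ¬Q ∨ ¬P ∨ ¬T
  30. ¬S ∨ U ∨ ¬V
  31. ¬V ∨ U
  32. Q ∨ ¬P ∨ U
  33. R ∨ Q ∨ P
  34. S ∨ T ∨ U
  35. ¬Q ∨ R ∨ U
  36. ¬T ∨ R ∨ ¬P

Try V = False.
The clause (¬Q) is unit, so Q = False.
The clause (R) is unit, so R = True.
The clause (T) is unit, so T = True.
The clause (¬P) is unit, so P = False.
The clause (S) is unit, so S = True.
Every clause is now satisfied; U is unconstrained.

P=False,  Q=False,  R=True,  S=True,  T=True,  U=False,  V=False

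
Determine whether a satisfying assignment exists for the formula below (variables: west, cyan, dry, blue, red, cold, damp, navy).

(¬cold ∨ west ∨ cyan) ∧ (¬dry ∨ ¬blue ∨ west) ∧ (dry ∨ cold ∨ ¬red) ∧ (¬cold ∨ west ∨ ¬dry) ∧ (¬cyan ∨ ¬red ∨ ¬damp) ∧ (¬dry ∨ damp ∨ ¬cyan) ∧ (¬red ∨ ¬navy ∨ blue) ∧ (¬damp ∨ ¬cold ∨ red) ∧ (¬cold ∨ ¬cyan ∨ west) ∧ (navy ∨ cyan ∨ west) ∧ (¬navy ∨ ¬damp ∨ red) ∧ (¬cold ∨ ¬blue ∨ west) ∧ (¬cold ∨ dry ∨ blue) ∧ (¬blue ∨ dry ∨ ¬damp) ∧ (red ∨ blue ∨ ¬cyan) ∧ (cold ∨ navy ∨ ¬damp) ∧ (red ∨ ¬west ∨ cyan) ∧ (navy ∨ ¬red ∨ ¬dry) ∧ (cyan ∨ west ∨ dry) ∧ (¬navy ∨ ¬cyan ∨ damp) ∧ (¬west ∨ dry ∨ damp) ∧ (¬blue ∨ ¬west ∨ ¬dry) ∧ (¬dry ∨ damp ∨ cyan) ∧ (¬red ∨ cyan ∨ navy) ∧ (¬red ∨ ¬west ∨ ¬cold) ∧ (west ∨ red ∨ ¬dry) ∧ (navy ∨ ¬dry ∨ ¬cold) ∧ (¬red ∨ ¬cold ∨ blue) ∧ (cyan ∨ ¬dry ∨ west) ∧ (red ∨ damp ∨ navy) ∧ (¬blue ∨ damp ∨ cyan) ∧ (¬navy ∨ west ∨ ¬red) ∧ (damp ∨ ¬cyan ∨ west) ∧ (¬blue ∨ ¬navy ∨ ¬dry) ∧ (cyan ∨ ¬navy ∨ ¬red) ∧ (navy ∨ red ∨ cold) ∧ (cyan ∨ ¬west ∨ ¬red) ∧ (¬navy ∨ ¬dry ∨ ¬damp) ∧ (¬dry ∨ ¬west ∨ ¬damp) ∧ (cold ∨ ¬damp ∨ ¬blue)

Case cold = False:
Case dry = True:
Case blue = False:
Case damp = True:
Unit clause (navy) forces navy = True.
Now (¬navy) is unsatisfied and unit — conflict.
Undo damp and try damp = False.
Unit clause (¬cyan) forces cyan = False.
Now (cyan) is unsatisfied and unit — conflict.
Neither damp = True nor damp = False works.
Undo blue and try blue = True.
Unit clause (west) forces west = True.
Now (¬west) is unsatisfied and unit — conflict.
Neither blue = True nor blue = False works.
Undo dry and try dry = False.
Unit clause (¬red) forces red = False.
Unit clause (navy) forces navy = True.
Unit clause (¬damp) forces damp = False.
Unit clause (¬cyan) forces cyan = False.
Unit clause (¬west) forces west = False.
Now (west) is unsatisfied and unit — conflict.
Neither dry = True nor dry = False works.
Undo cold and try cold = True.
Case west = True:
Unit clause (¬red) forces red = False.
Unit clause (¬damp) forces damp = False.
Unit clause (cyan) forces cyan = True.
Unit clause (¬dry) forces dry = False.
Now (dry) is unsatisfied and unit — conflict.
Undo west and try west = False.
Unit clause (cyan) forces cyan = True.
Now (¬cyan) is unsatisfied and unit — conflict.
Neither west = True nor west = False works.
Neither cold = True nor cold = False works.
No assignment satisfies every clause.

No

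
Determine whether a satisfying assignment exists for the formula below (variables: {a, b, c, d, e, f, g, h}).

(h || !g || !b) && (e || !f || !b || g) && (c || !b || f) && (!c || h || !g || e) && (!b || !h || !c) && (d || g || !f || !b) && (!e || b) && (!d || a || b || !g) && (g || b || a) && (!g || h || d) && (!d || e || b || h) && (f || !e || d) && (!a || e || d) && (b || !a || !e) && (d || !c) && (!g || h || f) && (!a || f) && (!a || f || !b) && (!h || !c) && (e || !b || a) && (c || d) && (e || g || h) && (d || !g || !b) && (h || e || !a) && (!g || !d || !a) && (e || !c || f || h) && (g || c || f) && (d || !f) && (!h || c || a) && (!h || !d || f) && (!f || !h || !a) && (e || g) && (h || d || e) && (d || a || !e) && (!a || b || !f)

Yes, satisfiable

Branch on e: set e = true.
(b) alone gives b = true.
Branch on h: set h = false.
(!g) alone gives g = false.
Branch on c: set c = false.
(f) alone gives f = true.
(d) alone gives d = true.
No clause remains; a is free.
A satisfying assignment: a=true,  b=true,  c=false,  d=true,  e=true,  f=true,  g=false,  h=false.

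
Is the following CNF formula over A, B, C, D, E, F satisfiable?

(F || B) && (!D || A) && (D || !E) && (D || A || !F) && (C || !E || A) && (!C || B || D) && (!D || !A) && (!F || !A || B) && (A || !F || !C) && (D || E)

Unsatisfiable

Try F = true.
Try D = false.
The clause (!E) is unit, so E = false.
But (E) is also a unit clause — contradiction.
So D must be the other value — set D = true.
The clause (A) is unit, so A = true.
But (!A) is also a unit clause — contradiction.
Neither D = true nor D = false works.
So F must be the other value — set F = false.
The clause (B) is unit, so B = true.
Try D = false.
The clause (!E) is unit, so E = false.
But (E) is also a unit clause — contradiction.
So D must be the other value — set D = true.
The clause (A) is unit, so A = true.
But (!A) is also a unit clause — contradiction.
Neither D = true nor D = false works.
Neither F = true nor F = false works.
No assignment satisfies every clause.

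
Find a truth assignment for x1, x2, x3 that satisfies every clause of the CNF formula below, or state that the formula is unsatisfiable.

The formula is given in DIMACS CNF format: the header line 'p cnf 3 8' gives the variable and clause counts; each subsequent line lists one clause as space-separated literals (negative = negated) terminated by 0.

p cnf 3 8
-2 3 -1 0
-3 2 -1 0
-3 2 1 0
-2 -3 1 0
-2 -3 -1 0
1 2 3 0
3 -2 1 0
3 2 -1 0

UNSATISFIABLE

Suppose x2 = False.
Suppose x3 = False.
(x1) alone gives x1 = True.
Now (¬x1) is unsatisfied and unit — conflict.
So x3 must be the other value — set x3 = True.
(¬x1) alone gives x1 = False.
Now (x1) is unsatisfied and unit — conflict.
Neither x3 = True nor x3 = False works.
So x2 must be the other value — set x2 = True.
Suppose x3 = True.
(x1) alone gives x1 = True.
Now (¬x1) is unsatisfied and unit — conflict.
So x3 must be the other value — set x3 = False.
(¬x1) alone gives x1 = False.
Now (x1) is unsatisfied and unit — conflict.
Neither x3 = True nor x3 = False works.
Neither x2 = True nor x2 = False works.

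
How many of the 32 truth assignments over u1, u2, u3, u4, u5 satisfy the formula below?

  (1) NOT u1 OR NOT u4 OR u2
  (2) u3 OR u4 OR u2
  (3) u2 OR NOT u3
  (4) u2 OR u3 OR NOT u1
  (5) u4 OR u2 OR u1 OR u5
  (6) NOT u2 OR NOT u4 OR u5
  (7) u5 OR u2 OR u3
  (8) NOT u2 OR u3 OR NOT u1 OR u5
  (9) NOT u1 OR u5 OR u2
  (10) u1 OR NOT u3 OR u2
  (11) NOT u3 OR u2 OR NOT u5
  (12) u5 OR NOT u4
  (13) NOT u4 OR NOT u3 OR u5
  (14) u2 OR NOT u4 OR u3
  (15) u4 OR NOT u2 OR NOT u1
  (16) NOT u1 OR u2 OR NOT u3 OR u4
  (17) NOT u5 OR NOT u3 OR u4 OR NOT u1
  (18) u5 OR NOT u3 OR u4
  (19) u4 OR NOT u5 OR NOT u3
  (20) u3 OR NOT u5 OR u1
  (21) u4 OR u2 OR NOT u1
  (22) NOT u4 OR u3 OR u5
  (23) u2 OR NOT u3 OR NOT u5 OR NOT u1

There are 2^5 = 32 truth assignments over (u1, u2, u3, u4, u5).
Split on u5. With u5 = true, the clauses containing u5 are satisfied and NOT u5 drops from the rest; 3 of the 2^4 = 16 assignments to the other variables satisfy what remains.
With u5 = false, by the same count on the reduced clause set, 1 assignment works.
Total: 3 + 1 = 4.

4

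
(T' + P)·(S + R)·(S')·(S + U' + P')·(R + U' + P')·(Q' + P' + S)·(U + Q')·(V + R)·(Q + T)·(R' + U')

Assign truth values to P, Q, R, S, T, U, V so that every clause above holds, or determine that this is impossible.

P=1, Q=0, R=1, S=0, T=1, U=0, V=1

(S') alone gives S = 0.
(R) alone gives R = 1.
(U') alone gives U = 0.
(Q') alone gives Q = 0.
(T) alone gives T = 1.
(P) alone gives P = 1.
Every clause is now satisfied; V is unconstrained.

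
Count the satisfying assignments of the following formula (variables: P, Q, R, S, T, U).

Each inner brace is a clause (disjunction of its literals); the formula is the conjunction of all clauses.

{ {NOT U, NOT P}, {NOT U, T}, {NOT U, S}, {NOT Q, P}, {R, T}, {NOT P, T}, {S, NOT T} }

There are 2^6 = 64 truth assignments over (P, Q, R, S, T, U).
Split on R. With R = true, the clauses containing R are satisfied and NOT R drops from the rest; 6 of the 2^5 = 32 assignments to the other variables satisfy what remains.
With R = false, by the same count on the reduced clause set, 4 assignments work.
(One model: P=F, Q=F, R=F, S=T, T=T, U=F.)
Total: 6 + 4 = 10.

10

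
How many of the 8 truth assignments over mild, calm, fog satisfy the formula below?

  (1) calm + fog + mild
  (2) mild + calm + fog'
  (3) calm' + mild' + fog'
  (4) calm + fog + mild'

4

There are 2^3 = 8 truth assignments over (mild, calm, fog).
Check each against the 4 clauses (columns in the order mild, calm, fog):
  F F F  ✗ fails (calm + fog + mild)
  F F T  ✗ fails (mild + calm + fog')
  F T F  ✓ satisfies all
  F T T  ✓ satisfies all
  T F F  ✗ fails (calm + fog + mild')
  T F T  ✓ satisfies all
  T T F  ✓ satisfies all
  T T T  ✗ fails (calm' + mild' + fog')
4 of the 8 rows are models.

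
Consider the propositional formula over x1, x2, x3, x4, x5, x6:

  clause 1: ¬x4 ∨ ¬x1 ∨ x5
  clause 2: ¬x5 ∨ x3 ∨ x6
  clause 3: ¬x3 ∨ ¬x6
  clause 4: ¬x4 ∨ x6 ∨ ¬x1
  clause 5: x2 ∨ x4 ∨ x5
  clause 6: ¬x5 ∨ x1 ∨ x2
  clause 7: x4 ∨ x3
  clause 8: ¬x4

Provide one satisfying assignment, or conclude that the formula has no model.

x1 ↦ False; x2 ↦ True; x3 ↦ True; x4 ↦ False; x5 ↦ True; x6 ↦ False

From the singleton clause (¬x4), x4 = False.
From the singleton clause (x3), x3 = True.
From the singleton clause (¬x6), x6 = False.
Case x2 = True:
Every clause is now satisfied; x1, x5 are unconstrained.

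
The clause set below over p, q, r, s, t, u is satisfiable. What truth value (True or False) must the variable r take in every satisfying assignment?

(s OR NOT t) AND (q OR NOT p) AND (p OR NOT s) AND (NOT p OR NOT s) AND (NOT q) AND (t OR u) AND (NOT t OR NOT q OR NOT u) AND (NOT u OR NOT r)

Suppose r = true.
(NOT q) alone gives q = false.
(NOT p) alone gives p = false.
(NOT s) alone gives s = false.
(NOT t) alone gives t = false.
(u) alone gives u = true.
But (NOT u) is also a unit clause — contradiction.
So every satisfying assignment has r = False.

False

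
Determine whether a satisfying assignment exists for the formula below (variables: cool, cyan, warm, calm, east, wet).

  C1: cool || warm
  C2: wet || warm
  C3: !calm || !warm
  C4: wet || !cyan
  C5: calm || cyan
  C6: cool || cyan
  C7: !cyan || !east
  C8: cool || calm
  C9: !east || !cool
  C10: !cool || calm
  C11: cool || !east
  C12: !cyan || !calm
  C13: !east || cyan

Case cool = true:
Unit clause (!east) forces east = false.
Unit clause (calm) forces calm = true.
Unit clause (!warm) forces warm = false.
Unit clause (wet) forces wet = true.
Unit clause (!cyan) forces cyan = false.
All clauses are satisfied.
A satisfying assignment: cool ↦ true; cyan ↦ false; warm ↦ false; calm ↦ true; east ↦ false; wet ↦ true.

Yes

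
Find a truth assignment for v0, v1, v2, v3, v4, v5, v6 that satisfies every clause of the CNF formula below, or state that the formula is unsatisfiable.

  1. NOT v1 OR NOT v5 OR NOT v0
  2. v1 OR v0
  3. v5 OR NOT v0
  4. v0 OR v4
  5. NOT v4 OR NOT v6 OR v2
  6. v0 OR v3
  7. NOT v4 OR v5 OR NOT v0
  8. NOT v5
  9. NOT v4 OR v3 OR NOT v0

(NOT v5) alone gives v5 = false.
(NOT v0) alone gives v0 = false.
(v1) alone gives v1 = true.
(v4) alone gives v4 = true.
(v3) alone gives v3 = true.
Branch on v6: set v6 = false.
Every clause is now satisfied; v2 is unconstrained.

v0: false,  v1: true,  v2: true,  v3: true,  v4: true,  v5: false,  v6: false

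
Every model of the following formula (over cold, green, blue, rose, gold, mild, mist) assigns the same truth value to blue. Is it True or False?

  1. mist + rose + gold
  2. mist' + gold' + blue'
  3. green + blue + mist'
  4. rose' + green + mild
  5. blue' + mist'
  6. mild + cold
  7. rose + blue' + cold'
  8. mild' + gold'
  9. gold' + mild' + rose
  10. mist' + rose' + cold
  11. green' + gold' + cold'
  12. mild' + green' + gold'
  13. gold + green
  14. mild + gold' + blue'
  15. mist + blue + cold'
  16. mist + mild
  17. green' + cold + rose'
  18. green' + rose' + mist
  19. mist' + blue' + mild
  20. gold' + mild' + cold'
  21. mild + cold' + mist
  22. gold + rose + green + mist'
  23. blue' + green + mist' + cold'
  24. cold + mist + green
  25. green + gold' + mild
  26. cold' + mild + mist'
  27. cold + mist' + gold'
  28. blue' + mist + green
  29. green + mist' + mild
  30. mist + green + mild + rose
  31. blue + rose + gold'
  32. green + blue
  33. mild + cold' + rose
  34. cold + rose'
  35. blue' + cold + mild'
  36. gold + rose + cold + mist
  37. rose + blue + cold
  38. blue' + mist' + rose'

Suppose blue = 1.
(mist') alone gives mist = 0.
(mild) alone gives mild = 1.
(gold') alone gives gold = 0.
(rose) alone gives rose = 1.
(green) alone gives green = 1.
But (green') is also a unit clause — contradiction.
So every satisfying assignment has blue = False.

False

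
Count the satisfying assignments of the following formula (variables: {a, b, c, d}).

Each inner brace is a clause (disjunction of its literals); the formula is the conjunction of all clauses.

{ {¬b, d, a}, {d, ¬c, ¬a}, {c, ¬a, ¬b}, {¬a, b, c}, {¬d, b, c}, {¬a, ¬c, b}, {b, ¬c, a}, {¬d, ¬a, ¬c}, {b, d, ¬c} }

There are 2^4 = 16 truth assignments over (a, b, c, d).
Check each against the 9 clauses (columns in the order a, b, c, d):
  F F F F  ✓ satisfies all
  F F F T  ✗ fails (¬d ∨ b ∨ c)
  F F T F  ✗ fails (b ∨ ¬c ∨ a)
  F F T T  ✗ fails (b ∨ ¬c ∨ a)
  F T F F  ✗ fails (¬b ∨ d ∨ a)
  F T F T  ✓ satisfies all
  F T T F  ✗ fails (¬b ∨ d ∨ a)
  F T T T  ✓ satisfies all
  T F F F  ✗ fails (¬a ∨ b ∨ c)
  T F F T  ✗ fails (¬a ∨ b ∨ c)
  T F T F  ✗ fails (d ∨ ¬c ∨ ¬a)
  T F T T  ✗ fails (¬a ∨ ¬c ∨ b)
  T T F F  ✗ fails (c ∨ ¬a ∨ ¬b)
  T T F T  ✗ fails (c ∨ ¬a ∨ ¬b)
  T T T F  ✗ fails (d ∨ ¬c ∨ ¬a)
  T T T T  ✗ fails (¬d ∨ ¬a ∨ ¬c)
3 of the 16 rows are models.

3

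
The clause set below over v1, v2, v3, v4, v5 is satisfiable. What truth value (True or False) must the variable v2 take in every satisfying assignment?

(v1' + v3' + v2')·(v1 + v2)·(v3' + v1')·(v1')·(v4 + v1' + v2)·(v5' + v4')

Suppose v2 = 0.
Unit clause (v1) forces v1 = 1.
But (v1') is also a unit clause — contradiction.
So every satisfying assignment has v2 = True.

True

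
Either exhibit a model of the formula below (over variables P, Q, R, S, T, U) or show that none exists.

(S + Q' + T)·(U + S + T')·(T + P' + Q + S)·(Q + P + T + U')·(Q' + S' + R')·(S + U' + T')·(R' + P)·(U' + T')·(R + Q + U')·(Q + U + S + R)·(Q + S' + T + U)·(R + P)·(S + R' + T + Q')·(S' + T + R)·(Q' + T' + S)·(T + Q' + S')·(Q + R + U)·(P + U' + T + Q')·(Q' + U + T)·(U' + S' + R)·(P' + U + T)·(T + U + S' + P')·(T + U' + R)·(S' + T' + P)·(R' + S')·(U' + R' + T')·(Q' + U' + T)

Suppose R = 0.
From the singleton clause (P), P = 1.
Suppose U = 0.
From the singleton clause (Q), Q = 1.
From the singleton clause (T), T = 1.
From the singleton clause (S), S = 1.
Every clause now holds.

P: 1; Q: 1; R: 0; S: 1; T: 1; U: 0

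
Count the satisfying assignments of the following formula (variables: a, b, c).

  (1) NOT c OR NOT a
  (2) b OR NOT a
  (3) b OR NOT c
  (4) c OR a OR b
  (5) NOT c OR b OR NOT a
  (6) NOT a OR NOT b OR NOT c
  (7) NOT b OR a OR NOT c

2

There are 2^3 = 8 truth assignments over (a, b, c).
Check each against the 7 clauses (columns in the order a, b, c):
  F F F  ✗ fails (c OR a OR b)
  F F T  ✗ fails (b OR NOT c)
  F T F  ✓ satisfies all
  F T T  ✗ fails (NOT b OR a OR NOT c)
  T F F  ✗ fails (b OR NOT a)
  T F T  ✗ fails (NOT c OR NOT a)
  T T F  ✓ satisfies all
  T T T  ✗ fails (NOT c OR NOT a)
2 of the 8 rows are models.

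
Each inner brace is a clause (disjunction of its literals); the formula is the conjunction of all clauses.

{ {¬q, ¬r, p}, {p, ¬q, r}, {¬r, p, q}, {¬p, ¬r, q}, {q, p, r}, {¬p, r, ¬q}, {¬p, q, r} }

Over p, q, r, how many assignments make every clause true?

1

There are 2^3 = 8 truth assignments over (p, q, r).
Check each against the 7 clauses (columns in the order p, q, r):
  F F F  ✗ fails (q ∨ p ∨ r)
  F F T  ✗ fails (¬r ∨ p ∨ q)
  F T F  ✗ fails (p ∨ ¬q ∨ r)
  F T T  ✗ fails (¬q ∨ ¬r ∨ p)
  T F F  ✗ fails (¬p ∨ q ∨ r)
  T F T  ✗ fails (¬p ∨ ¬r ∨ q)
  T T F  ✗ fails (¬p ∨ r ∨ ¬q)
  T T T  ✓ satisfies all
1 of the 8 rows is a model.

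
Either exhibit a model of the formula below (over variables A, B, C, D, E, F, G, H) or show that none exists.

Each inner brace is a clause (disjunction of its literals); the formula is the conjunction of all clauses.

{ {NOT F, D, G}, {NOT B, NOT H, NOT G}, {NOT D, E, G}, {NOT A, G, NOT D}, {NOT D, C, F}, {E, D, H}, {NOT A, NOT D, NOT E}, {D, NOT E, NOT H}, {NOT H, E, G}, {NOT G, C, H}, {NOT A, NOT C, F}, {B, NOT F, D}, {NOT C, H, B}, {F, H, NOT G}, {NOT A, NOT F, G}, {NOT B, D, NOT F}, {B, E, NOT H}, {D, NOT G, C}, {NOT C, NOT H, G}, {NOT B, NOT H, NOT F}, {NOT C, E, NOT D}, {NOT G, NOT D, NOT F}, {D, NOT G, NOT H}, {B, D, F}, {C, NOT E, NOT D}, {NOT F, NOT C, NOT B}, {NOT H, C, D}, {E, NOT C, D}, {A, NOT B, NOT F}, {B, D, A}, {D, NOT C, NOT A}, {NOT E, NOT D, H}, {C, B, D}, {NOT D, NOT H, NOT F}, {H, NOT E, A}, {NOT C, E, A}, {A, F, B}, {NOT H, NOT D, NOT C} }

Case F = false:
Case D = false:
Unit clause (B) forces B = true.
Case H = false:
Unit clause (E) forces E = true.
Unit clause (NOT G) forces G = false.
Unit clause (A) forces A = true.
Unit clause (NOT C) forces C = false.
Every clause now holds.

A: true,  B: true,  C: false,  D: false,  E: true,  F: false,  G: false,  H: false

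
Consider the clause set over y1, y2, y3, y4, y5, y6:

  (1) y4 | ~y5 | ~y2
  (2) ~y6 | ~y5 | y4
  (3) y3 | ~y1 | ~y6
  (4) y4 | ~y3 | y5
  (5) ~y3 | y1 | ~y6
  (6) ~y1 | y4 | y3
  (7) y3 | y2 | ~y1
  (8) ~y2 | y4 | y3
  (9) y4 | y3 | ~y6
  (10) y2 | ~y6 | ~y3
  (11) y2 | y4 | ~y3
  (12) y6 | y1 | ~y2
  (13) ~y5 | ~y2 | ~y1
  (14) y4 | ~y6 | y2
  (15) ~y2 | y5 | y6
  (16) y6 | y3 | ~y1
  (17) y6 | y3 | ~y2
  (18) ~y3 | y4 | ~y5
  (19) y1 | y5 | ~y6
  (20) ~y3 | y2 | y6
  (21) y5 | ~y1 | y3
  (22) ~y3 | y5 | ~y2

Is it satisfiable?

Yes, satisfiable

Case y4 = 1:
Case y3 = 0:
Case y1 = 0:
Case y6 = 1:
From the singleton clause (y5), y5 = 1.
All clauses hold; y2 can take either value.
A satisfying assignment: y1 ↦ 0,  y2 ↦ 1,  y3 ↦ 0,  y4 ↦ 1,  y5 ↦ 1,  y6 ↦ 1.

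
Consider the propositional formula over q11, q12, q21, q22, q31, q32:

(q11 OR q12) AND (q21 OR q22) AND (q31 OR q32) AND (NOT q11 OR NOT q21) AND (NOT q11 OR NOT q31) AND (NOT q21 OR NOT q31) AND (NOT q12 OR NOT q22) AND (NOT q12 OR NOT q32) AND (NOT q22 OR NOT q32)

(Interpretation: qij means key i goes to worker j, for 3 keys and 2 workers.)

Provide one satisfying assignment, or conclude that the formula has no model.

Try q11 = true.
Unit clause (NOT q21) forces q21 = false.
Unit clause (q22) forces q22 = true.
Unit clause (NOT q31) forces q31 = false.
Unit clause (q32) forces q32 = true.
That conflicts with the unit clause (NOT q32).
That branch fails; take q11 = false instead.
Unit clause (q12) forces q12 = true.
Unit clause (NOT q22) forces q22 = false.
Unit clause (q21) forces q21 = true.
Unit clause (NOT q31) forces q31 = false.
Unit clause (q32) forces q32 = true.
That conflicts with the unit clause (NOT q32).
Both values of q11 lead to a conflict.

UNSATISFIABLE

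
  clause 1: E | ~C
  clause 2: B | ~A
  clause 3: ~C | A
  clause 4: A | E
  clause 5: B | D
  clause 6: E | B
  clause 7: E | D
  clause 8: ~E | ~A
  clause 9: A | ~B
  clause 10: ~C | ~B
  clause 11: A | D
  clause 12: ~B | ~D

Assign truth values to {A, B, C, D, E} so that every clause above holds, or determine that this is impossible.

A ↦ 0,  B ↦ 0,  C ↦ 0,  D ↦ 1,  E ↦ 1

Case E = 1:
From the singleton clause (~A), A = 0.
From the singleton clause (~C), C = 0.
From the singleton clause (~B), B = 0.
From the singleton clause (D), D = 1.
Every clause now holds.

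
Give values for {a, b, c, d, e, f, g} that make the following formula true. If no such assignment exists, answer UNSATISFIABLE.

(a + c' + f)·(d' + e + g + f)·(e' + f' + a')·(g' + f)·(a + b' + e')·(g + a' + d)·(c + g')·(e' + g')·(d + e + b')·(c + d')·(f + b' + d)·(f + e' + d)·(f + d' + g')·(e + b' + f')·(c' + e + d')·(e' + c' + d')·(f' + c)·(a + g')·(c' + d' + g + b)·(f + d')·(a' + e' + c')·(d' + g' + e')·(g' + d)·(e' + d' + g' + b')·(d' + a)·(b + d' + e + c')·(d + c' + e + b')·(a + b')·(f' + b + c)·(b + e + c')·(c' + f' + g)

Suppose g = 0.
Suppose a = 0.
Unit clause (d') forces d = 0.
Unit clause (b') forces b = 0.
Suppose c = 0.
Unit clause (f') forces f = 0.
Unit clause (e') forces e = 0.
This assignment satisfies each clause.

a: 0, b: 0, c: 0, d: 0, e: 0, f: 0, g: 0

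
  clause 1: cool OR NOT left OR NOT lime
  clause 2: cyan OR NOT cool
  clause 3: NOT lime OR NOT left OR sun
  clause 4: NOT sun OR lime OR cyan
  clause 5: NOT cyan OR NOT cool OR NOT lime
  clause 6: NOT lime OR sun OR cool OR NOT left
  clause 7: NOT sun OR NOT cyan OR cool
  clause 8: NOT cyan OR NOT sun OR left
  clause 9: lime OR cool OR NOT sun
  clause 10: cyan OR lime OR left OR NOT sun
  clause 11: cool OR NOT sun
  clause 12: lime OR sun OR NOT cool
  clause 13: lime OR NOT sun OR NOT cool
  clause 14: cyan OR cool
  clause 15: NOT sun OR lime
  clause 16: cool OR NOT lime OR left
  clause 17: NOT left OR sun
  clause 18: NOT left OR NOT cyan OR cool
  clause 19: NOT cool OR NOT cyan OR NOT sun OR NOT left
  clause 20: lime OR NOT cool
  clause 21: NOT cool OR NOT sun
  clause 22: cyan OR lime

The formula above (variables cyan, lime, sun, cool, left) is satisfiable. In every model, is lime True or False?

False

Suppose lime = true.
Suppose cool = true.
Unit clause (cyan) forces cyan = true.
That conflicts with the unit clause (NOT cyan).
Undo cool and try cool = false.
Unit clause (NOT left) forces left = false.
That conflicts with the unit clause (left).
Both values of cool lead to a conflict.
So every satisfying assignment has lime = False.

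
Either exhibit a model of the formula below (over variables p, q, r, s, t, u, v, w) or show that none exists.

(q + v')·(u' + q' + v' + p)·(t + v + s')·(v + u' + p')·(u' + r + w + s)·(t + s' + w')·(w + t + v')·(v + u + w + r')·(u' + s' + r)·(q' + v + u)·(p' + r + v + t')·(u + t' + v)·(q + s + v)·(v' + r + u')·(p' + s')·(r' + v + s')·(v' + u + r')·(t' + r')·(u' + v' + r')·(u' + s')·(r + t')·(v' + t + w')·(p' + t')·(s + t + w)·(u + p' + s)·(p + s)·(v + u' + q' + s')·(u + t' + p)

UNSATISFIABLE

Case q = 1:
Case v = 1:
Case u = 0:
From the singleton clause (r'), r = 0.
From the singleton clause (t'), t = 0.
From the singleton clause (w), w = 1.
But (w') is also a unit clause — contradiction.
Backtrack on u: now try u = 1.
From the singleton clause (p), p = 1.
From the singleton clause (r), r = 1.
But (r') is also a unit clause — contradiction.
Either choice for u ends in contradiction.
Backtrack on v: now try v = 0.
From the singleton clause (u), u = 1.
From the singleton clause (p'), p = 0.
From the singleton clause (s'), s = 0.
But (s) is also a unit clause — contradiction.
Either choice for v ends in contradiction.
Backtrack on q: now try q = 0.
From the singleton clause (v'), v = 0.
From the singleton clause (s), s = 1.
From the singleton clause (t), t = 1.
From the singleton clause (u), u = 1.
But (u') is also a unit clause — contradiction.
Either choice for q ends in contradiction.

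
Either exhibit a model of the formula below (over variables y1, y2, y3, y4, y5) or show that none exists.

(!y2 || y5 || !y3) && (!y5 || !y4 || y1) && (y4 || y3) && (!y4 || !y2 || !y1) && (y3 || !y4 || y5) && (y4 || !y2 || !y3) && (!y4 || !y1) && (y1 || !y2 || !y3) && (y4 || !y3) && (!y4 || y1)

Try y4 = true.
Unit clause (!y1) forces y1 = false.
That conflicts with the unit clause (y1).
That branch fails; take y4 = false instead.
Unit clause (y3) forces y3 = true.
That conflicts with the unit clause (!y3).
Either choice for y4 ends in contradiction.

UNSATISFIABLE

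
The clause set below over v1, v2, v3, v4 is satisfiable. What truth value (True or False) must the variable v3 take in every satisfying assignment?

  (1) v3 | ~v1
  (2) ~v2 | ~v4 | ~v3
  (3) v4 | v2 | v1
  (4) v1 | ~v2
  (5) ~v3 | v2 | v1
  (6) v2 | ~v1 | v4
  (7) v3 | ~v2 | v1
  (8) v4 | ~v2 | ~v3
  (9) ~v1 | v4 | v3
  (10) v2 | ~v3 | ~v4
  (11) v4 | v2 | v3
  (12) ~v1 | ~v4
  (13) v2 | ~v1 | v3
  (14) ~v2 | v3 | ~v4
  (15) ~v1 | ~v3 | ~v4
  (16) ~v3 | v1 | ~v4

False

Suppose v3 = 1.
Suppose v2 = 0.
Unit clause (v1) forces v1 = 1.
Unit clause (v4) forces v4 = 1.
But (~v4) is also a unit clause — contradiction.
Undo v2 and try v2 = 1.
Unit clause (~v4) forces v4 = 0.
But (v4) is also a unit clause — contradiction.
Both values of v2 lead to a conflict.
So every satisfying assignment has v3 = False.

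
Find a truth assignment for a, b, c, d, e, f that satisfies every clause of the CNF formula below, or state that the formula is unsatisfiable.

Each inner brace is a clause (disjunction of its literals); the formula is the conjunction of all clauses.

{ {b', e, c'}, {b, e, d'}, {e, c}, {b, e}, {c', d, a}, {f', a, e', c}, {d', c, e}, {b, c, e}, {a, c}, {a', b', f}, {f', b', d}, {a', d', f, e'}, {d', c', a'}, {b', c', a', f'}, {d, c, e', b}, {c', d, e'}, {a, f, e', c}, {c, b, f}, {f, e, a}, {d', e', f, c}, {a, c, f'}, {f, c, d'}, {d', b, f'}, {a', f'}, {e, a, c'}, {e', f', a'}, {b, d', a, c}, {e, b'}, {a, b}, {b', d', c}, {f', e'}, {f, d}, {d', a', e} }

Branch on e: set e = 1.
From the singleton clause (f'), f = 0.
From the singleton clause (d), d = 1.
From the singleton clause (a'), a = 0.
From the singleton clause (c), c = 1.
From the singleton clause (b), b = 1.
This assignment satisfies each clause.

a=0; b=1; c=1; d=1; e=1; f=0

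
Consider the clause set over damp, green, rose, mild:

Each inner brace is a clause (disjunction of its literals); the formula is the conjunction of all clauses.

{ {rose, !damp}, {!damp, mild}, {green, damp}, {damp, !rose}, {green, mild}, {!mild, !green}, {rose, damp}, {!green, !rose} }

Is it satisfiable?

Satisfiable

Case rose = true:
(damp) alone gives damp = true.
(mild) alone gives mild = true.
(!green) alone gives green = false.
This assignment satisfies each clause.
A satisfying assignment: damp=true, green=false, rose=true, mild=true.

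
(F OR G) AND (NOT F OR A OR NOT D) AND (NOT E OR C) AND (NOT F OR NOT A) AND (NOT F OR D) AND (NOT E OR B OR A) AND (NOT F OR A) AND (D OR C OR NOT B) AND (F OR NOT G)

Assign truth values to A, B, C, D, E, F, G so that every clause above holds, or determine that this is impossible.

Suppose F = true.
From the singleton clause (NOT A), A = false.
Now (A) is unsatisfied and unit — conflict.
So F must be the other value — set F = false.
From the singleton clause (G), G = true.
Now (NOT G) is unsatisfied and unit — conflict.
Either choice for F ends in contradiction.

UNSATISFIABLE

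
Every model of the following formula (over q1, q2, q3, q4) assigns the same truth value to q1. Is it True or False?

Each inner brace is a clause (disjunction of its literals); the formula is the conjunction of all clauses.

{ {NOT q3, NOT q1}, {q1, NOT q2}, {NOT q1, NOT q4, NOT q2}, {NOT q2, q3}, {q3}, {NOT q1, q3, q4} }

False

Suppose q1 = true.
From the singleton clause (NOT q3), q3 = false.
Now (q3) is unsatisfied and unit — conflict.
So every satisfying assignment has q1 = False.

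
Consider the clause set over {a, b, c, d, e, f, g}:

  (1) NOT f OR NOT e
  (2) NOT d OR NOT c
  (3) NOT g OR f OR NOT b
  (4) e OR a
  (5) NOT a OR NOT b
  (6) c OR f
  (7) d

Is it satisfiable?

Yes, satisfiable

From the singleton clause (d), d = true.
From the singleton clause (NOT c), c = false.
From the singleton clause (f), f = true.
From the singleton clause (NOT e), e = false.
From the singleton clause (a), a = true.
From the singleton clause (NOT b), b = false.
No clause remains; g is free.
A satisfying assignment: a: true, b: false, c: false, d: true, e: false, f: true, g: true.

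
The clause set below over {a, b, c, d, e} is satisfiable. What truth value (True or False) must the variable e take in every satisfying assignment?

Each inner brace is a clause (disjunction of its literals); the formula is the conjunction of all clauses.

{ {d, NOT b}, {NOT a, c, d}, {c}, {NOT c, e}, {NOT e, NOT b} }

True

Suppose e = false.
(c) alone gives c = true.
That conflicts with the unit clause (NOT c).
So every satisfying assignment has e = True.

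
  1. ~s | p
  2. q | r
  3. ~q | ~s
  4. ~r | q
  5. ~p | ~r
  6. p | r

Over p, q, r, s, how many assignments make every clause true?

2

There are 2^4 = 16 truth assignments over (p, q, r, s).
Split on r. With r = 1, the clauses containing r are satisfied and ~r drops from the rest; 1 of the 2^3 = 8 assignments to the other variables satisfy what remains.
With r = 0, by the same count on the reduced clause set, 1 assignment works.
(One model: p=F, q=T, r=T, s=F.)
Total: 1 + 1 = 2.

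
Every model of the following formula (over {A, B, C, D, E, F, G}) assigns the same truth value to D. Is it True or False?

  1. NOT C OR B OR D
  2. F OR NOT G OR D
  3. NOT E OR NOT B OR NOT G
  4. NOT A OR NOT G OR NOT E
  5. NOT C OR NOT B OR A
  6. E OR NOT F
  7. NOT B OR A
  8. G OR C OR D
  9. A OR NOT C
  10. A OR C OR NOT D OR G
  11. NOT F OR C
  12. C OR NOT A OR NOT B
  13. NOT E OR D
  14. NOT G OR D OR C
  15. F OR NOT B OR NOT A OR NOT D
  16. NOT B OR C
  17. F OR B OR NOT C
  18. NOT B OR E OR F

Suppose D = false.
Unit clause (NOT E) forces E = false.
Unit clause (NOT F) forces F = false.
Unit clause (NOT G) forces G = false.
Unit clause (C) forces C = true.
Unit clause (B) forces B = true.
That conflicts with the unit clause (NOT B).
So every satisfying assignment has D = True.

True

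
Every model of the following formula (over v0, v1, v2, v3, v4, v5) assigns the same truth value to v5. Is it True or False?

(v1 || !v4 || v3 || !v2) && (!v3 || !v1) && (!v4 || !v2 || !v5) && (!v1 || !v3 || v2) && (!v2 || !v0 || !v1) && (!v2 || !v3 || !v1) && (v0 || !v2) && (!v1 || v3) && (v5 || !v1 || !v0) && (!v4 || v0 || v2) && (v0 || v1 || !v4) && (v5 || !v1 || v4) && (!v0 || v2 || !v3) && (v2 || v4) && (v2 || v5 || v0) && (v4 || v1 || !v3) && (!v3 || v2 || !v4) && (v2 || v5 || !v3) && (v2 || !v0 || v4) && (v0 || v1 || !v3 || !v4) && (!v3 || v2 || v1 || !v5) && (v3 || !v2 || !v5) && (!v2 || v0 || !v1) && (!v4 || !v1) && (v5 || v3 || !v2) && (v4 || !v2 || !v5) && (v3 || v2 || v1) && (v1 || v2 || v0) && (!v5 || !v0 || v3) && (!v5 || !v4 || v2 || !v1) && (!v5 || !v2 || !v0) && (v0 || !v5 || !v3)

Suppose v5 = true.
Try v3 = false.
Unit clause (!v1) forces v1 = false.
Unit clause (!v2) forces v2 = false.
Now (v2) is unsatisfied and unit — conflict.
Backtrack on v3: now try v3 = true.
Unit clause (!v1) forces v1 = false.
Unit clause (v4) forces v4 = true.
Unit clause (!v2) forces v2 = false.
Now (v2) is unsatisfied and unit — conflict.
Neither v3 = true nor v3 = false works.
So every satisfying assignment has v5 = False.

False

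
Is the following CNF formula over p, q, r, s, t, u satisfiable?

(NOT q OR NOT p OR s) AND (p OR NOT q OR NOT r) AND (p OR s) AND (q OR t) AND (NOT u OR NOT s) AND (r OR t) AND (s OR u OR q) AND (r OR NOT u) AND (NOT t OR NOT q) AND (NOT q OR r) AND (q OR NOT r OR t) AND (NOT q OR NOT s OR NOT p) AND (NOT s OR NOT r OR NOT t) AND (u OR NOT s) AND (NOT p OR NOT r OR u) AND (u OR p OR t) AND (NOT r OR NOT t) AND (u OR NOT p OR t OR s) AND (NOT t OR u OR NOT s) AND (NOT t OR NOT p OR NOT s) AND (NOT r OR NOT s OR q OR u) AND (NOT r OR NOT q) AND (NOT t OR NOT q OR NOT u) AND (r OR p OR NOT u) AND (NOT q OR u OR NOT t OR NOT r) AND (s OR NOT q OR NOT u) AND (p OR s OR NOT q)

No, unsatisfiable

Case p = true:
Case q = false:
From the singleton clause (t), t = true.
From the singleton clause (NOT r), r = false.
From the singleton clause (NOT u), u = false.
From the singleton clause (s), s = true.
That conflicts with the unit clause (NOT s).
So q must be the other value — set q = true.
From the singleton clause (s), s = true.
That conflicts with the unit clause (NOT s).
Either choice for q ends in contradiction.
So p must be the other value — set p = false.
From the singleton clause (s), s = true.
From the singleton clause (NOT u), u = false.
That conflicts with the unit clause (u).
Either choice for p ends in contradiction.
No assignment satisfies every clause.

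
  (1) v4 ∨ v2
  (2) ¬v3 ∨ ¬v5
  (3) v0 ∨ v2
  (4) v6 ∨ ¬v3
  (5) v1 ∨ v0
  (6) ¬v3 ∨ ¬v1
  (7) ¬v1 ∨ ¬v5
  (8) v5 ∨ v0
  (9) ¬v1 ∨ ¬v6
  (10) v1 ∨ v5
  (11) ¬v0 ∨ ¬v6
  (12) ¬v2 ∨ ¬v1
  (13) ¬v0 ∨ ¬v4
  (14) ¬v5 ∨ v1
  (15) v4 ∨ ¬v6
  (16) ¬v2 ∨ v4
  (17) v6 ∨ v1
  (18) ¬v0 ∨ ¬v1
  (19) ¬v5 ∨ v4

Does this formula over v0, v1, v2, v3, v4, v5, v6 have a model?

Try v4 = True.
Unit clause (¬v0) forces v0 = False.
Unit clause (v2) forces v2 = True.
Unit clause (v1) forces v1 = True.
But (¬v1) is also a unit clause — contradiction.
That branch fails; take v4 = False instead.
Unit clause (v2) forces v2 = True.
But (¬v2) is also a unit clause — contradiction.
Either choice for v4 ends in contradiction.
No assignment satisfies every clause.

No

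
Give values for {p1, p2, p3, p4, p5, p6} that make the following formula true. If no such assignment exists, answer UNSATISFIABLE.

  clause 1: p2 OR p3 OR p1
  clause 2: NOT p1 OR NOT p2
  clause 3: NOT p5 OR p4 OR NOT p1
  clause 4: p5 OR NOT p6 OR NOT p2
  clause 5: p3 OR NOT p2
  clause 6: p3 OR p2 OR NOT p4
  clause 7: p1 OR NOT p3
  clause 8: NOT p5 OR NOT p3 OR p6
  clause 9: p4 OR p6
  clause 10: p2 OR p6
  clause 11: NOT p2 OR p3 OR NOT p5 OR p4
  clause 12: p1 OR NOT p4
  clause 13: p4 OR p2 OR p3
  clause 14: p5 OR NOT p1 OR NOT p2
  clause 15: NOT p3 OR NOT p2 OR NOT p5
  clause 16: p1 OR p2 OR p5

Suppose p1 = true.
From the singleton clause (NOT p2), p2 = false.
From the singleton clause (p6), p6 = true.
Suppose p5 = true.
From the singleton clause (p4), p4 = true.
From the singleton clause (p3), p3 = true.
Every clause now holds.

p1 ↦ true; p2 ↦ false; p3 ↦ true; p4 ↦ true; p5 ↦ true; p6 ↦ true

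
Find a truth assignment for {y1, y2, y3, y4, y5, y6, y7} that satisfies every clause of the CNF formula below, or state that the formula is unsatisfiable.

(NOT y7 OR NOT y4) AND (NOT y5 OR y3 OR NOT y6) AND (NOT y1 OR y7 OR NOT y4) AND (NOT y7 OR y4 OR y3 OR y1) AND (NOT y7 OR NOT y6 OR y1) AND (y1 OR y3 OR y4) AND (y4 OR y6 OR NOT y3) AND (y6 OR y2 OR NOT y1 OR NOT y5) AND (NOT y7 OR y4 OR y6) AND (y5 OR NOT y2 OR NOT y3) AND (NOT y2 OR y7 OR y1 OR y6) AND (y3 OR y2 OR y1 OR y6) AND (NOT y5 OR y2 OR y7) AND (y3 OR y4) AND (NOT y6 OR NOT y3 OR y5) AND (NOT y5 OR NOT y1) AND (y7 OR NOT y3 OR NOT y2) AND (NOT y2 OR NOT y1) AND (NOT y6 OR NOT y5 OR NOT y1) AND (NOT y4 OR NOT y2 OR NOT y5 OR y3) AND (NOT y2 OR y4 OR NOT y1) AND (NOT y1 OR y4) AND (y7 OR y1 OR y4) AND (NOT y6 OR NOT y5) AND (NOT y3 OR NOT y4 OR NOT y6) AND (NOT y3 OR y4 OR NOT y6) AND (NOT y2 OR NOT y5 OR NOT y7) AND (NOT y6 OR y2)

Suppose y7 = false.
Suppose y1 = false.
The clause (y4) is unit, so y4 = true.
Suppose y2 = false.
The clause (NOT y5) is unit, so y5 = false.
The clause (NOT y6) is unit, so y6 = false.
The clause (y3) is unit, so y3 = true.
This assignment satisfies each clause.

y1 ↦ false; y2 ↦ false; y3 ↦ true; y4 ↦ true; y5 ↦ false; y6 ↦ false; y7 ↦ false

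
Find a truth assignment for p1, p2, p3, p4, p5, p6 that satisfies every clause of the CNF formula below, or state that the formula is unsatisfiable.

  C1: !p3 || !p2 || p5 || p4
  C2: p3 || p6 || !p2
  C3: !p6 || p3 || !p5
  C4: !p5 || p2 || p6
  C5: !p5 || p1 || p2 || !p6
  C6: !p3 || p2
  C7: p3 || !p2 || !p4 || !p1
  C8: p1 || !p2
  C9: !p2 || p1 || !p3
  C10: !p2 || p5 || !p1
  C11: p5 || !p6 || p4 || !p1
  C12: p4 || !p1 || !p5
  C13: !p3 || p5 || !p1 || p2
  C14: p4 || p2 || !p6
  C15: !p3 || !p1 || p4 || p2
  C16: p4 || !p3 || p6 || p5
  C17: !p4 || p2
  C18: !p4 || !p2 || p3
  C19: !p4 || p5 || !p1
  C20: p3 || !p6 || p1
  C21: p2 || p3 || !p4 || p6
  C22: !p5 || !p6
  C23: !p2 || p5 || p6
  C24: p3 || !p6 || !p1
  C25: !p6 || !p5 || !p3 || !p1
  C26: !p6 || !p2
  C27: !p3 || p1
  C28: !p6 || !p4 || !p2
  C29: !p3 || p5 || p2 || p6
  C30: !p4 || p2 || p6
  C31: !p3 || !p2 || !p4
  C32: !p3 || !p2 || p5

Case p3 = false:
Case p6 = false:
From the singleton clause (!p2), p2 = false.
From the singleton clause (!p5), p5 = false.
From the singleton clause (!p4), p4 = false.
All clauses hold; p1 can take either value.

p1: false; p2: false; p3: false; p4: false; p5: false; p6: false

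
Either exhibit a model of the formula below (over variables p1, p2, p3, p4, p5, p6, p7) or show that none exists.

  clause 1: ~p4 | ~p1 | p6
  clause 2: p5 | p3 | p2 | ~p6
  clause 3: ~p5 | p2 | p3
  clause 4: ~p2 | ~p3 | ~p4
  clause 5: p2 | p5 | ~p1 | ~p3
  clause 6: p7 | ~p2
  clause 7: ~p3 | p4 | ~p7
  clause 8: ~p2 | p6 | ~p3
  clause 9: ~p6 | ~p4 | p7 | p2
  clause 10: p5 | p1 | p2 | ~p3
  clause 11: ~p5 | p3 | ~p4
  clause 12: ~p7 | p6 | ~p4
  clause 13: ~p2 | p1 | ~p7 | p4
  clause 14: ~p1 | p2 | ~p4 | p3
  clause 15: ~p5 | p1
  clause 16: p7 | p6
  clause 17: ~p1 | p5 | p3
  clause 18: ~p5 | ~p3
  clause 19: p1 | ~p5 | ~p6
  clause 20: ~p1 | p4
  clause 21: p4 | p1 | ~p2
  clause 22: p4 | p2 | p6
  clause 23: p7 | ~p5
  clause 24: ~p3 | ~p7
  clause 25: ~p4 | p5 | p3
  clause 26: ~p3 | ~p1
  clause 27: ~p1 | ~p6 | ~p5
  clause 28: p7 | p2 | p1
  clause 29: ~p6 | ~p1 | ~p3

Suppose p7 = 1.
The clause (~p3) is unit, so p3 = 0.
Suppose p5 = 0.
The clause (~p1) is unit, so p1 = 0.
The clause (~p4) is unit, so p4 = 0.
The clause (~p2) is unit, so p2 = 0.
The clause (~p6) is unit, so p6 = 0.
But (p6) is also a unit clause — contradiction.
Backtrack on p5: now try p5 = 1.
The clause (p2) is unit, so p2 = 1.
The clause (~p4) is unit, so p4 = 0.
The clause (p1) is unit, so p1 = 1.
But (~p1) is also a unit clause — contradiction.
Both values of p5 lead to a conflict.
Backtrack on p7: now try p7 = 0.
The clause (~p2) is unit, so p2 = 0.
The clause (p6) is unit, so p6 = 1.
The clause (~p4) is unit, so p4 = 0.
The clause (~p1) is unit, so p1 = 0.
But (p1) is also a unit clause — contradiction.
Both values of p7 lead to a conflict.

UNSATISFIABLE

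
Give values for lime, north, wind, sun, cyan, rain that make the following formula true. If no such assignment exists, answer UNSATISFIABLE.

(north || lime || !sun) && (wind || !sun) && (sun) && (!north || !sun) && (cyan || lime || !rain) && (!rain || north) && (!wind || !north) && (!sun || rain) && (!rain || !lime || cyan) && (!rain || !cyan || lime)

(sun) alone gives sun = true.
(wind) alone gives wind = true.
(!north) alone gives north = false.
(lime) alone gives lime = true.
(!rain) alone gives rain = false.
That conflicts with the unit clause (rain).

UNSATISFIABLE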